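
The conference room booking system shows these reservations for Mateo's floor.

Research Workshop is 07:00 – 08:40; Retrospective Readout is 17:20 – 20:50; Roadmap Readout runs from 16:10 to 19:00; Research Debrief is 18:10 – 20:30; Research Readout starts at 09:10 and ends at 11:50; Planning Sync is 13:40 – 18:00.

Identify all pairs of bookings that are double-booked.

Planning Sync & Retrospective Readout, Planning Sync & Roadmap Readout, Research Debrief & Retrospective Readout, Research Debrief & Roadmap Readout, Retrospective Readout & Roadmap Readout

Sorted by start: Research Workshop, Research Readout, Planning Sync, Roadmap Readout, Retrospective Readout, Research Debrief.
Research Readout starts after Research Workshop ends, so nothing later overlaps Research Workshop either.
Planning Sync starts after Research Readout ends, so nothing later overlaps Research Readout either.
Roadmap Readout starts before Planning Sync ends → Planning Sync and Roadmap Readout overlap.
Retrospective Readout starts before Planning Sync ends → Planning Sync and Retrospective Readout overlap.
Research Debrief starts after Planning Sync ends.
Retrospective Readout starts before Roadmap Readout ends → Roadmap Readout and Retrospective Readout overlap.
Research Debrief starts before Roadmap Readout ends → Roadmap Readout and Research Debrief overlap.
Research Debrief starts before Retrospective Readout ends → Retrospective Readout and Research Debrief overlap.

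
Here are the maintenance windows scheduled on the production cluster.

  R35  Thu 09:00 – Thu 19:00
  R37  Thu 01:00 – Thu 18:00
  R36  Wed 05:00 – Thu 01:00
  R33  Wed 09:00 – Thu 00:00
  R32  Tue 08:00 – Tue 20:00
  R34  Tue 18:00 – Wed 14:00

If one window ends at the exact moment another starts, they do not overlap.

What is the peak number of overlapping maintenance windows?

3

Walk through starts and ends in time order (an end at T is processed before a start at T):
Tue 08:00 start R32 → 1
Tue 18:00 start R34 → 2
Tue 20:00 end R32 → 1
Wed 05:00 start R36 → 2
Wed 09:00 start R33 → 3
Wed 14:00 end R34 → 2
Thu 00:00 end R33 → 1
Thu 01:00 end R36 → 0
Thu 01:00 start R37 → 1
Thu 09:00 start R35 → 2
Thu 18:00 end R37 → 1
Thu 19:00 end R35 → 0
Peak is 3, at Wed 09:00 (R33, R34, R36).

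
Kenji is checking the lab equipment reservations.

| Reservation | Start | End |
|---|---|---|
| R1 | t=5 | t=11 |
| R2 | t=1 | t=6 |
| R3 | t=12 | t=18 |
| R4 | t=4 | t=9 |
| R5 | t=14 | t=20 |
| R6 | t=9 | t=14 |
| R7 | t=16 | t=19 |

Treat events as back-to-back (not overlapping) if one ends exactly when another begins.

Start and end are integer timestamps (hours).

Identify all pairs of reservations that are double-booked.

R1 & R2, R1 & R4, R1 & R6, R2 & R4, R3 & R5, R3 & R6, R3 & R7, R5 & R7

Sorted by start: R2, R4, R1, R6, R3, R5, R7.
R4 starts before R2 ends → R2 and R4 overlap.
R1 starts before R2 ends → R2 and R1 overlap.
R6 starts after R2 ends, so R2 has no further overlaps.
R1 starts before R4 ends → R4 and R1 overlap.
R6 starts exactly when R4 ends (back-to-back, no overlap), so R4 has no further overlaps.
R6 starts before R1 ends → R1 and R6 overlap.
R3 starts after R1 ends, so R1 has no further overlaps.
R3 starts before R6 ends → R6 and R3 overlap.
R5 starts exactly when R6 ends (back-to-back, no overlap), so R6 has no further overlaps.
R5 starts before R3 ends → R3 and R5 overlap.
R7 starts before R3 ends → R3 and R7 overlap.
R7 starts before R5 ends → R5 and R7 overlap.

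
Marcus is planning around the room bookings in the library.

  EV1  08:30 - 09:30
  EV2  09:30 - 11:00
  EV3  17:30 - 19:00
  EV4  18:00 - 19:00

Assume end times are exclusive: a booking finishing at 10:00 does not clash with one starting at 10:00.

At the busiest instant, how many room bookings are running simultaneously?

2

Sort all start/end points and keep a running count:
08:30 start EV1 → 1
09:30 end EV1 → 0
09:30 start EV2 → 1
11:00 end EV2 → 0
17:30 start EV3 → 1
18:00 start EV4 → 2
19:00 end EV3 → 1
19:00 end EV4 → 0
Peak is 2, at 18:00 (EV3, EV4).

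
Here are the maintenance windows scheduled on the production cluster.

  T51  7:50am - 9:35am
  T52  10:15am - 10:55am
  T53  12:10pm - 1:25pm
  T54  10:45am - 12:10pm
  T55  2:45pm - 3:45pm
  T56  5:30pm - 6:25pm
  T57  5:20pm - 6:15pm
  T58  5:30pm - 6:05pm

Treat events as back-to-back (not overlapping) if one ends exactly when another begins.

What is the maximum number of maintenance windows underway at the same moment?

3

Sort all start/end points and keep a running count:
7:50am start T51 → 1
9:35am end T51 → 0
10:15am start T52 → 1
10:45am start T54 → 2
10:55am end T52 → 1
12:10pm end T54 → 0
12:10pm start T53 → 1
1:25pm end T53 → 0
2:45pm start T55 → 1
3:45pm end T55 → 0
5:20pm start T57 → 1
5:30pm start T56 → 2
5:30pm start T58 → 3
6:05pm end T58 → 2
6:15pm end T57 → 1
6:25pm end T56 → 0
Peak is 3, at 5:30pm (T56, T57, T58).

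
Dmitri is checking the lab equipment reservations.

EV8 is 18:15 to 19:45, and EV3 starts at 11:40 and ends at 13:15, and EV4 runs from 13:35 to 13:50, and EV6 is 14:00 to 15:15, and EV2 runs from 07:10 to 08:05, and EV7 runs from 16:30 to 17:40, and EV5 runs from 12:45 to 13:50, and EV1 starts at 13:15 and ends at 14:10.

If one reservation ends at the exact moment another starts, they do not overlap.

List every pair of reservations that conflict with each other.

Sorted by start: EV2, EV3, EV5, EV1, EV4, EV6, EV7, EV8.
EV3 starts after EV2 ends, so EV2 has no further overlaps.
EV5 starts before EV3 ends → EV3 and EV5 overlap.
EV1 starts exactly when EV3 ends (back-to-back, no overlap), so EV3 has no further overlaps.
EV1 starts before EV5 ends → EV5 and EV1 overlap.
EV4 starts before EV5 ends → EV5 and EV4 overlap.
EV6 starts after EV5 ends, so EV5 has no further overlaps.
EV4 starts before EV1 ends → EV1 and EV4 overlap.
EV6 starts before EV1 ends → EV1 and EV6 overlap.
EV7 starts after EV1 ends, so EV1 has no further overlaps.
EV6 starts after EV4 ends, so EV4 has no further overlaps.
EV7 starts after EV6 ends, so EV6 has no further overlaps.
EV8 starts after EV7 ends.

EV1 & EV4, EV1 & EV5, EV1 & EV6, EV3 & EV5, EV4 & EV5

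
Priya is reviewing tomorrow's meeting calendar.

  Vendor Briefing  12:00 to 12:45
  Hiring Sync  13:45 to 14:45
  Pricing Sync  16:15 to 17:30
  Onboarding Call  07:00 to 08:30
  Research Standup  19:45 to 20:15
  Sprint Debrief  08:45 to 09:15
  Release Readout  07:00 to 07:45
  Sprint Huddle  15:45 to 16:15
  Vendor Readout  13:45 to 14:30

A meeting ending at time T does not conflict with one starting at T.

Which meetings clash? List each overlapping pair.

Two intervals overlap when each starts before the other ends.
Sorted by start: Release Readout, Onboarding Call, Sprint Debrief, Vendor Briefing, Vendor Readout, Hiring Sync, Sprint Huddle, Pricing Sync, Research Standup.
Onboarding Call starts before Release Readout ends → Release Readout and Onboarding Call overlap.
Sprint Debrief starts after Release Readout ends; Release Readout is clear from here.
Sprint Debrief starts after Onboarding Call ends; Onboarding Call is clear from here.
Vendor Briefing starts after Sprint Debrief ends; Sprint Debrief is clear from here.
Vendor Readout starts after Vendor Briefing ends; Vendor Briefing is clear from here.
Hiring Sync starts before Vendor Readout ends → Vendor Readout and Hiring Sync overlap.
Sprint Huddle starts after Vendor Readout ends; Vendor Readout is clear from here.
Sprint Huddle starts after Hiring Sync ends; Hiring Sync is clear from here.
Pricing Sync starts exactly when Sprint Huddle ends (back-to-back, no overlap); Sprint Huddle is clear from here.
Research Standup starts after Pricing Sync ends.

Hiring Sync & Vendor Readout, Onboarding Call & Release Readout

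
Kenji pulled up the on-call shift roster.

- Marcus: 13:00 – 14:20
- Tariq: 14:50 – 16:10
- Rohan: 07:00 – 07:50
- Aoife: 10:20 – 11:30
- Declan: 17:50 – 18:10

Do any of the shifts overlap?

Sorted by start: Rohan, Aoife, Marcus, Tariq, Declan.
Aoife starts after Rohan ends, so nothing later overlaps Rohan either.
Marcus starts after Aoife ends, so nothing later overlaps Aoife either.
Tariq starts after Marcus ends, so nothing later overlaps Marcus either.
Declan starts after Tariq ends.
Every pair is clear; the schedule has no overlaps.

No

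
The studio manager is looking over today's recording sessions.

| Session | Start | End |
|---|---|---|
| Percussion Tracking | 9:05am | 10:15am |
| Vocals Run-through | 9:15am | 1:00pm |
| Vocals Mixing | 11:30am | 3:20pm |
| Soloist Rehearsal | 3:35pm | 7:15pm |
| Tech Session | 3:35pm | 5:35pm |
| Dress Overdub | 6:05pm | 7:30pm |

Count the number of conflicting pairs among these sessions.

Sorted by start: Percussion Tracking, Vocals Run-through, Vocals Mixing, Soloist Rehearsal, Tech Session, Dress Overdub.
Vocals Run-through starts before Percussion Tracking ends → Percussion Tracking and Vocals Run-through overlap.
Vocals Mixing starts after Percussion Tracking ends, so nothing later overlaps Percussion Tracking either.
Vocals Mixing starts before Vocals Run-through ends → Vocals Run-through and Vocals Mixing overlap.
Soloist Rehearsal starts after Vocals Run-through ends, so nothing later overlaps Vocals Run-through either.
Soloist Rehearsal starts after Vocals Mixing ends, so nothing later overlaps Vocals Mixing either.
Tech Session starts before Soloist Rehearsal ends → Soloist Rehearsal and Tech Session overlap.
Dress Overdub starts before Soloist Rehearsal ends → Soloist Rehearsal and Dress Overdub overlap.
Dress Overdub starts after Tech Session ends.
Overlapping pairs: Dress Overdub & Soloist Rehearsal, Percussion Tracking & Vocals Run-through, Soloist Rehearsal & Tech Session, Vocals Mixing & Vocals Run-through — 4 in total.

4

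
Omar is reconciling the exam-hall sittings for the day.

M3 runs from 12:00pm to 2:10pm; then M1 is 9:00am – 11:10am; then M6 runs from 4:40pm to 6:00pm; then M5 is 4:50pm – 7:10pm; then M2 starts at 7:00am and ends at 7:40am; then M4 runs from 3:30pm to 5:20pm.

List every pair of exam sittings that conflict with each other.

M4 & M5, M4 & M6, M5 & M6

Check each pair: they overlap iff neither finishes before the other starts.
Sorted by start: M2, M1, M3, M4, M6, M5.
M1 starts after M2 ends; M2 is clear from here.
M3 starts after M1 ends; M1 is clear from here.
M4 starts after M3 ends; M3 is clear from here.
M6 starts before M4 ends → M4 and M6 overlap.
M5 starts before M4 ends → M4 and M5 overlap.
M5 starts before M6 ends → M6 and M5 overlap.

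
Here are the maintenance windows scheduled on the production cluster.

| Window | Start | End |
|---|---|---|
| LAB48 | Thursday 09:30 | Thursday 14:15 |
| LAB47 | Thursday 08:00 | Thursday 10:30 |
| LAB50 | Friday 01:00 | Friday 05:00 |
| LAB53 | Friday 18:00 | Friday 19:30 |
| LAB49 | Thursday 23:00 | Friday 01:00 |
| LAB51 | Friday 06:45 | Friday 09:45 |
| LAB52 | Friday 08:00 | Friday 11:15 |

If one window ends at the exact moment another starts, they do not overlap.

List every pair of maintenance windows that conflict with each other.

Sorted by start: LAB47, LAB48, LAB49, LAB50, LAB51, LAB52, LAB53.
LAB48 starts before LAB47 ends → LAB47 and LAB48 overlap.
LAB49 starts after LAB47 ends, so nothing later overlaps LAB47 either.
LAB49 starts after LAB48 ends, so nothing later overlaps LAB48 either.
LAB50 starts exactly when LAB49 ends (back-to-back, no overlap), so nothing later overlaps LAB49 either.
LAB51 starts after LAB50 ends, so nothing later overlaps LAB50 either.
LAB52 starts before LAB51 ends → LAB51 and LAB52 overlap.
LAB53 starts after LAB51 ends.
LAB53 starts after LAB52 ends.

LAB47 & LAB48, LAB51 & LAB52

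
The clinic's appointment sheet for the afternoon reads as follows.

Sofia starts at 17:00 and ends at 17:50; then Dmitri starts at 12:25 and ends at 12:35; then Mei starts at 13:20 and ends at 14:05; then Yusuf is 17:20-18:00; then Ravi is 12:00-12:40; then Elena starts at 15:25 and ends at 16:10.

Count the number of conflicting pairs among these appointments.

Sorted by start: Ravi, Dmitri, Mei, Elena, Sofia, Yusuf.
Dmitri starts before Ravi ends → Ravi and Dmitri overlap.
Mei starts after Ravi ends, so Ravi has no further overlaps.
Mei starts after Dmitri ends, so Dmitri has no further overlaps.
Elena starts after Mei ends, so Mei has no further overlaps.
Sofia starts after Elena ends, so Elena has no further overlaps.
Yusuf starts before Sofia ends → Sofia and Yusuf overlap.
Overlapping pairs: Dmitri & Ravi, Sofia & Yusuf — 2 in total.

2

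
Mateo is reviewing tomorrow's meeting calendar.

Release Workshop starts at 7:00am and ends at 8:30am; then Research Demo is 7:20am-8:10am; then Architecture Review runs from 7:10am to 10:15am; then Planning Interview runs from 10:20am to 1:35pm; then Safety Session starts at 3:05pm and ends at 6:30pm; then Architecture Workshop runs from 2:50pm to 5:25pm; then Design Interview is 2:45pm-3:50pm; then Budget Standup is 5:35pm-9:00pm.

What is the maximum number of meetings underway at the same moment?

Sort all start/end points and keep a running count:
7:00am start Release Workshop → 1
7:10am start Architecture Review → 2
7:20am start Research Demo → 3
8:10am end Research Demo → 2
8:30am end Release Workshop → 1
10:15am end Architecture Review → 0
10:20am start Planning Interview → 1
1:35pm end Planning Interview → 0
2:45pm start Design Interview → 1
2:50pm start Architecture Workshop → 2
3:05pm start Safety Session → 3
3:50pm end Design Interview → 2
5:25pm end Architecture Workshop → 1
5:35pm start Budget Standup → 2
6:30pm end Safety Session → 1
9:00pm end Budget Standup → 0
Peak is 3, at 7:20am (Architecture Review, Release Workshop, Research Demo).

3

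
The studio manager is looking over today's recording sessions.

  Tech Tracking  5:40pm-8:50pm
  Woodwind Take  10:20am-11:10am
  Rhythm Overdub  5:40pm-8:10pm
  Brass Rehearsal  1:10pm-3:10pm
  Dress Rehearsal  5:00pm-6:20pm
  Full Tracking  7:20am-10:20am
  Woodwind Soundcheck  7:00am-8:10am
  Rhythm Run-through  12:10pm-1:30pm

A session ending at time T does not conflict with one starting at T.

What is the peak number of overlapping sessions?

Sort all start/end points and keep a running count:
7:00am start Woodwind Soundcheck → 1
7:20am start Full Tracking → 2
8:10am end Woodwind Soundcheck → 1
10:20am end Full Tracking → 0
10:20am start Woodwind Take → 1
11:10am end Woodwind Take → 0
12:10pm start Rhythm Run-through → 1
1:10pm start Brass Rehearsal → 2
1:30pm end Rhythm Run-through → 1
3:10pm end Brass Rehearsal → 0
5:00pm start Dress Rehearsal → 1
5:40pm start Rhythm Overdub → 2
5:40pm start Tech Tracking → 3
6:20pm end Dress Rehearsal → 2
8:10pm end Rhythm Overdub → 1
8:50pm end Tech Tracking → 0
Peak is 3, at 5:40pm (Dress Rehearsal, Rhythm Overdub, Tech Tracking).

3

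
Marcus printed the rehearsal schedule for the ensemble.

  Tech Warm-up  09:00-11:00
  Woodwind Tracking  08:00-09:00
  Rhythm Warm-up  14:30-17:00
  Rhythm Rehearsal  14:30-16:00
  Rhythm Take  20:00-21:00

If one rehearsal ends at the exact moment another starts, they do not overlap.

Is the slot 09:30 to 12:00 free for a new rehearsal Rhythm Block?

Woodwind Tracking: ends 09:00 at or before Rhythm Block starts 09:30 → clear.
Tech Warm-up: starts 09:00 before Rhythm Block ends 12:00, and ends 11:00 after Rhythm Block starts 09:30 → overlap.
Rhythm Warm-up: starts 14:30 at or after Rhythm Block ends 12:00 → clear.
Rhythm Rehearsal: starts 14:30 at or after Rhythm Block ends 12:00 → clear.
Rhythm Take: starts 20:00 at or after Rhythm Block ends 12:00 → clear.
Rhythm Block overlaps Tech Warm-up.

No — it overlaps Tech Warm-up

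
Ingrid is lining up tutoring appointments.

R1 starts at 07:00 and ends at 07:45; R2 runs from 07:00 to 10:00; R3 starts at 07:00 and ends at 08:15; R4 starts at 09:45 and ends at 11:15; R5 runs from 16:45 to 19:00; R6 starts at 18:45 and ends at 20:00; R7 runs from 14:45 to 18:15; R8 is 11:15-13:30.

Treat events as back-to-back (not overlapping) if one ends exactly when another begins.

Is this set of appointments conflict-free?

No

Check each pair: they overlap iff neither finishes before the other starts.
Sorted by start: R1, R2, R3, R4, R8, R7, R5, R6.
R2 starts before R1 ends → R1 and R2 overlap.
That's a conflict, so the schedule is not conflict-free.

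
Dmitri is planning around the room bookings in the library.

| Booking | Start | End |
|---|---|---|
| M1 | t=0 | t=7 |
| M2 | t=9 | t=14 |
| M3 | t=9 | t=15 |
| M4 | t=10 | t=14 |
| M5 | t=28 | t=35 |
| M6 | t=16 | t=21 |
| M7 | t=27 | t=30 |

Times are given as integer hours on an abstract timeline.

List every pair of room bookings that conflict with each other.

Sorted by start: M1, M2, M3, M4, M6, M7, M5.
M2 starts after M1 ends — done with M1.
M3 starts before M2 ends → M2 and M3 overlap.
M4 starts before M2 ends → M2 and M4 overlap.
M6 starts after M2 ends — done with M2.
M4 starts before M3 ends → M3 and M4 overlap.
M6 starts after M3 ends — done with M3.
M6 starts after M4 ends — done with M4.
M7 starts after M6 ends — done with M6.
M5 starts before M7 ends → M7 and M5 overlap.

M2 & M3, M2 & M4, M3 & M4, M5 & M7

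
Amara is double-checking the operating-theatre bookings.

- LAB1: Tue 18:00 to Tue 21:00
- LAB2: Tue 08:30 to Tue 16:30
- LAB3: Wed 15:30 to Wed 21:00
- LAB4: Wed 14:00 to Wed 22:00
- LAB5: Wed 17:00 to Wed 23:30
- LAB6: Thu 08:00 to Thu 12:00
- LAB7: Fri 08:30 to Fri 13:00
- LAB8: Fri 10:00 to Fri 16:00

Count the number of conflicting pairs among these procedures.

Sorted by start: LAB2, LAB1, LAB4, LAB3, LAB5, LAB6, LAB7, LAB8.
LAB1 starts after LAB2 ends — done with LAB2.
LAB4 starts after LAB1 ends — done with LAB1.
LAB3 starts before LAB4 ends → LAB4 and LAB3 overlap.
LAB5 starts before LAB4 ends → LAB4 and LAB5 overlap.
LAB6 starts after LAB4 ends — done with LAB4.
LAB5 starts before LAB3 ends → LAB3 and LAB5 overlap.
LAB6 starts after LAB3 ends — done with LAB3.
LAB6 starts after LAB5 ends — done with LAB5.
LAB7 starts after LAB6 ends — done with LAB6.
LAB8 starts before LAB7 ends → LAB7 and LAB8 overlap.
Overlapping pairs: LAB3 & LAB4, LAB3 & LAB5, LAB4 & LAB5, LAB7 & LAB8 — 4 in total.

4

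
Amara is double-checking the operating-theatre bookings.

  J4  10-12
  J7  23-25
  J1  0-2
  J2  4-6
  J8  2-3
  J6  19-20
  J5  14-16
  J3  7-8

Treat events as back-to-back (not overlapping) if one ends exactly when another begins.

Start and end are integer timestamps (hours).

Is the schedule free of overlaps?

Check each pair: they overlap iff neither finishes before the other starts.
Sorted by start: J1, J8, J2, J3, J4, J5, J6, J7.
J8 starts exactly when J1 ends (back-to-back, no overlap); J1 is clear from here.
J2 starts after J8 ends; J8 is clear from here.
J3 starts after J2 ends; J2 is clear from here.
J4 starts after J3 ends; J3 is clear from here.
J5 starts after J4 ends; J4 is clear from here.
J6 starts after J5 ends; J5 is clear from here.
J7 starts after J6 ends.
Every pair is clear; the schedule has no overlaps.

Yes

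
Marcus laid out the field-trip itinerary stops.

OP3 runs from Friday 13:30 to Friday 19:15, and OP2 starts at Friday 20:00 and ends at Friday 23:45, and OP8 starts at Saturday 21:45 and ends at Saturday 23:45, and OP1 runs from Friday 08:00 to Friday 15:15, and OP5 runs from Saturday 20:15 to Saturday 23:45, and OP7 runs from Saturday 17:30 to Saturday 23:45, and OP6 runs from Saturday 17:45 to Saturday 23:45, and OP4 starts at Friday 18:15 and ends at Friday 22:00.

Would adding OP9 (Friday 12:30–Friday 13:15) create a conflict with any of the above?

OP1: starts Friday 08:00 before OP9 ends Friday 13:15, and ends Friday 15:15 after OP9 starts Friday 12:30 → overlap.
OP3: starts Friday 13:30 at or after OP9 ends Friday 13:15 → clear.
OP4: starts Friday 18:15 at or after OP9 ends Friday 13:15 → clear.
OP2: starts Friday 20:00 at or after OP9 ends Friday 13:15 → clear.
OP7: starts Saturday 17:30 at or after OP9 ends Friday 13:15 → clear.
OP6: starts Saturday 17:45 at or after OP9 ends Friday 13:15 → clear.
OP5: starts Saturday 20:15 at or after OP9 ends Friday 13:15 → clear.
OP8: starts Saturday 21:45 at or after OP9 ends Friday 13:15 → clear.
OP9 overlaps OP1.

Yes — it overlaps OP1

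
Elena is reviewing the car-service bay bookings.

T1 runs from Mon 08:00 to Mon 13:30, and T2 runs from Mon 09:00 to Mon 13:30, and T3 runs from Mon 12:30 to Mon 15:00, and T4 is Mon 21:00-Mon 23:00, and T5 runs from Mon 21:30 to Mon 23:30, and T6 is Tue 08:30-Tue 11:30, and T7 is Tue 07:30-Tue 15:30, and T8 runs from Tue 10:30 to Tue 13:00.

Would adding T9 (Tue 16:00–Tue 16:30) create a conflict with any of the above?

T1: ends Mon 13:30 at or before T9 starts Tue 16:00 → clear.
T2: ends Mon 13:30 at or before T9 starts Tue 16:00 → clear.
T3: ends Mon 15:00 at or before T9 starts Tue 16:00 → clear.
T4: ends Mon 23:00 at or before T9 starts Tue 16:00 → clear.
T5: ends Mon 23:30 at or before T9 starts Tue 16:00 → clear.
T7: ends Tue 15:30 at or before T9 starts Tue 16:00 → clear.
T6: ends Tue 11:30 at or before T9 starts Tue 16:00 → clear.
T8: ends Tue 13:00 at or before T9 starts Tue 16:00 → clear.

No — it doesn't clash with anything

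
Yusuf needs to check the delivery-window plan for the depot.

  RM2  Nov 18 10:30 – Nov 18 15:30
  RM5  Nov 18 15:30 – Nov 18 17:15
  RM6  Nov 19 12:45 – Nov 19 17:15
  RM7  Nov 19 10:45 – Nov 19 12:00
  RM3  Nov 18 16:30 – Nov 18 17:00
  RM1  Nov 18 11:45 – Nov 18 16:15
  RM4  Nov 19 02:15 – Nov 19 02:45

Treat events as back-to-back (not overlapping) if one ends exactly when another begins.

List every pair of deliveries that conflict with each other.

RM1 & RM2, RM1 & RM5, RM3 & RM5

Two intervals overlap when each starts before the other ends.
Sorted by start: RM2, RM1, RM5, RM3, RM4, RM7, RM6.
RM1 starts before RM2 ends → RM2 and RM1 overlap.
RM5 starts exactly when RM2 ends (back-to-back, no overlap) — done with RM2.
RM5 starts before RM1 ends → RM1 and RM5 overlap.
RM3 starts after RM1 ends — done with RM1.
RM3 starts before RM5 ends → RM5 and RM3 overlap.
RM4 starts after RM5 ends — done with RM5.
RM4 starts after RM3 ends — done with RM3.
RM7 starts after RM4 ends — done with RM4.
RM6 starts after RM7 ends.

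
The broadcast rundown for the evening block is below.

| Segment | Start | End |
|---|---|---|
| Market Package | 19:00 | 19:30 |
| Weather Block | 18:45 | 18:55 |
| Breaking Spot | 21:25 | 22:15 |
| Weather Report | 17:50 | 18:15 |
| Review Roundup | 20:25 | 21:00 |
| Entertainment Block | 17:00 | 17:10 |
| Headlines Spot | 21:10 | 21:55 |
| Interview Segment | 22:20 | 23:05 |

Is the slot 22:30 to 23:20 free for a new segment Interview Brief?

No — it overlaps Interview Segment

Entertainment Block: ends 17:10 at or before Interview Brief starts 22:30 → clear.
Weather Report: ends 18:15 at or before Interview Brief starts 22:30 → clear.
Weather Block: ends 18:55 at or before Interview Brief starts 22:30 → clear.
Market Package: ends 19:30 at or before Interview Brief starts 22:30 → clear.
Review Roundup: ends 21:00 at or before Interview Brief starts 22:30 → clear.
Headlines Spot: ends 21:55 at or before Interview Brief starts 22:30 → clear.
Breaking Spot: ends 22:15 at or before Interview Brief starts 22:30 → clear.
Interview Segment: starts 22:20 before Interview Brief ends 23:20, and ends 23:05 after Interview Brief starts 22:30 → overlap.
Interview Brief overlaps Interview Segment.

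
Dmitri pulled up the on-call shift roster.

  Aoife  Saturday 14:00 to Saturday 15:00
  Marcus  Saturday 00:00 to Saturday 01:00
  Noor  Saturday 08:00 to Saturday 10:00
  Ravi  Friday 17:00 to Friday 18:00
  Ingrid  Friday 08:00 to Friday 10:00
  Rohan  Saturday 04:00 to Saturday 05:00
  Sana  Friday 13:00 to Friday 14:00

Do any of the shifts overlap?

No

Check each pair: they overlap iff neither finishes before the other starts.
Sorted by start: Ingrid, Sana, Ravi, Marcus, Rohan, Noor, Aoife.
Sana starts after Ingrid ends, so Ingrid has no further overlaps.
Ravi starts after Sana ends, so Sana has no further overlaps.
Marcus starts after Ravi ends, so Ravi has no further overlaps.
Rohan starts after Marcus ends, so Marcus has no further overlaps.
Noor starts after Rohan ends, so Rohan has no further overlaps.
Aoife starts after Noor ends.
Every pair is clear; the schedule has no overlaps.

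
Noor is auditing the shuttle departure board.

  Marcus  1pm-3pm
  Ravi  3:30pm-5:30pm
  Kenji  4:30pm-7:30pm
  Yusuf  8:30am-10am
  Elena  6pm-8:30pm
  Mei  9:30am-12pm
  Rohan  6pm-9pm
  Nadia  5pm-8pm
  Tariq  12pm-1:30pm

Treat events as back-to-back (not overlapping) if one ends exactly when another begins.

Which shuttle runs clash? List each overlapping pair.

Elena & Kenji, Elena & Nadia, Elena & Rohan, Kenji & Nadia, Kenji & Ravi, Kenji & Rohan, Marcus & Tariq, Mei & Yusuf, Nadia & Ravi, Nadia & Rohan

Sorted by start: Yusuf, Mei, Tariq, Marcus, Ravi, Kenji, Nadia, Elena, Rohan.
Mei starts before Yusuf ends → Yusuf and Mei overlap.
Tariq starts after Yusuf ends — done with Yusuf.
Tariq starts exactly when Mei ends (back-to-back, no overlap) — done with Mei.
Marcus starts before Tariq ends → Tariq and Marcus overlap.
Ravi starts after Tariq ends — done with Tariq.
Ravi starts after Marcus ends — done with Marcus.
Kenji starts before Ravi ends → Ravi and Kenji overlap.
Nadia starts before Ravi ends → Ravi and Nadia overlap.
Elena starts after Ravi ends — done with Ravi.
Nadia starts before Kenji ends → Kenji and Nadia overlap.
Elena starts before Kenji ends → Kenji and Elena overlap.
Rohan starts before Kenji ends → Kenji and Rohan overlap.
Elena starts before Nadia ends → Nadia and Elena overlap.
Rohan starts before Nadia ends → Nadia and Rohan overlap.
Rohan starts before Elena ends → Elena and Rohan overlap.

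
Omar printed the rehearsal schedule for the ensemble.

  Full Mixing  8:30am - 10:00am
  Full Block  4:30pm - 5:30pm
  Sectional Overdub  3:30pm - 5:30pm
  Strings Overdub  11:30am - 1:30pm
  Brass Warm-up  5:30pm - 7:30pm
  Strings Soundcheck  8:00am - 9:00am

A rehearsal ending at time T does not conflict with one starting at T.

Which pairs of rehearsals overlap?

Sorted by start: Strings Soundcheck, Full Mixing, Strings Overdub, Sectional Overdub, Full Block, Brass Warm-up.
Full Mixing starts before Strings Soundcheck ends → Strings Soundcheck and Full Mixing overlap.
Strings Overdub starts after Strings Soundcheck ends; Strings Soundcheck is clear from here.
Strings Overdub starts after Full Mixing ends; Full Mixing is clear from here.
Sectional Overdub starts after Strings Overdub ends; Strings Overdub is clear from here.
Full Block starts before Sectional Overdub ends → Sectional Overdub and Full Block overlap.
Brass Warm-up starts exactly when Sectional Overdub ends (back-to-back, no overlap).
Brass Warm-up starts exactly when Full Block ends (back-to-back, no overlap).

Full Block & Sectional Overdub, Full Mixing & Strings Soundcheck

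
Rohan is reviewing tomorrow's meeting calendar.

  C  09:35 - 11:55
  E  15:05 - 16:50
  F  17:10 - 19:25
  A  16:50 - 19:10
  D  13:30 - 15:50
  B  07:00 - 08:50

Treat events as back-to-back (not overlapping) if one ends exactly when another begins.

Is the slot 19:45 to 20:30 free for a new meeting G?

B: ends 08:50 at or before G starts 19:45 → clear.
C: ends 11:55 at or before G starts 19:45 → clear.
D: ends 15:50 at or before G starts 19:45 → clear.
E: ends 16:50 at or before G starts 19:45 → clear.
A: ends 19:10 at or before G starts 19:45 → clear.
F: ends 19:25 at or before G starts 19:45 → clear.

Yes — the slot is free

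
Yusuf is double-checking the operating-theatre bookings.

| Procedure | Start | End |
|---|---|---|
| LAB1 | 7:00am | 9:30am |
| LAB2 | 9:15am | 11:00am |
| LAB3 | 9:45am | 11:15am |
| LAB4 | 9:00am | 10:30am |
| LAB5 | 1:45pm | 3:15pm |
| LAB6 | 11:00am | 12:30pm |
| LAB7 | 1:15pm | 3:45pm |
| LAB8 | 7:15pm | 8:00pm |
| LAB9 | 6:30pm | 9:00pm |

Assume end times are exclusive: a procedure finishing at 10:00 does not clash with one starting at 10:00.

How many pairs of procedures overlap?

8

Sorted by start: LAB1, LAB4, LAB2, LAB3, LAB6, LAB7, LAB5, LAB9, LAB8.
LAB4 starts before LAB1 ends → LAB1 and LAB4 overlap.
LAB2 starts before LAB1 ends → LAB1 and LAB2 overlap.
LAB3 starts after LAB1 ends, so LAB1 has no further overlaps.
LAB2 starts before LAB4 ends → LAB4 and LAB2 overlap.
LAB3 starts before LAB4 ends → LAB4 and LAB3 overlap.
LAB6 starts after LAB4 ends, so LAB4 has no further overlaps.
LAB3 starts before LAB2 ends → LAB2 and LAB3 overlap.
LAB6 starts exactly when LAB2 ends (back-to-back, no overlap), so LAB2 has no further overlaps.
LAB6 starts before LAB3 ends → LAB3 and LAB6 overlap.
LAB7 starts after LAB3 ends, so LAB3 has no further overlaps.
LAB7 starts after LAB6 ends, so LAB6 has no further overlaps.
LAB5 starts before LAB7 ends → LAB7 and LAB5 overlap.
LAB9 starts after LAB7 ends, so LAB7 has no further overlaps.
LAB9 starts after LAB5 ends, so LAB5 has no further overlaps.
LAB8 starts before LAB9 ends → LAB9 and LAB8 overlap.
Overlapping pairs: LAB1 & LAB2, LAB1 & LAB4, LAB2 & LAB3, LAB2 & LAB4, LAB3 & LAB4, LAB3 & LAB6, LAB5 & LAB7, LAB8 & LAB9 — 8 in total.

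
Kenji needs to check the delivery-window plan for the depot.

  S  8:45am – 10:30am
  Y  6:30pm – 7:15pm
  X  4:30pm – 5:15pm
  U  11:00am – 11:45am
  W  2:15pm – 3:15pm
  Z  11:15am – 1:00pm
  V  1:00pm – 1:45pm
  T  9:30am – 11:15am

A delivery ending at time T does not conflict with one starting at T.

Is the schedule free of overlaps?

No

Sorted by start: S, T, U, Z, V, W, X, Y.
T starts before S ends → S and T overlap.
That's a conflict, so the schedule is not conflict-free.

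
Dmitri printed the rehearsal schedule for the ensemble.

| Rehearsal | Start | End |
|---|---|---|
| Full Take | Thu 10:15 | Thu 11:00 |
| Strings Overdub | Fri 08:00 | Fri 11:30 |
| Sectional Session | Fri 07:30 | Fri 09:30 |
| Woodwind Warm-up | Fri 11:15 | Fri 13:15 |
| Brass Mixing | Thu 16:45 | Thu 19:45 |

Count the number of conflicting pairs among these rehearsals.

2

Check each pair: they overlap iff neither finishes before the other starts.
Sorted by start: Full Take, Brass Mixing, Sectional Session, Strings Overdub, Woodwind Warm-up.
Brass Mixing starts after Full Take ends — done with Full Take.
Sectional Session starts after Brass Mixing ends — done with Brass Mixing.
Strings Overdub starts before Sectional Session ends → Sectional Session and Strings Overdub overlap.
Woodwind Warm-up starts after Sectional Session ends.
Woodwind Warm-up starts before Strings Overdub ends → Strings Overdub and Woodwind Warm-up overlap.
Overlapping pairs: Sectional Session & Strings Overdub, Strings Overdub & Woodwind Warm-up — 2 in total.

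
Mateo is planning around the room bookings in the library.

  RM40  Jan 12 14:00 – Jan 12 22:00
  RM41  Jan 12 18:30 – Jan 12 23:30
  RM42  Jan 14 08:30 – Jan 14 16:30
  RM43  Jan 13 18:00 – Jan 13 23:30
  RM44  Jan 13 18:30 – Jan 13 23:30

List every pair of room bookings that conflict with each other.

Sorted by start: RM40, RM41, RM43, RM44, RM42.
RM41 starts before RM40 ends → RM40 and RM41 overlap.
RM43 starts after RM40 ends; RM40 is clear from here.
RM43 starts after RM41 ends; RM41 is clear from here.
RM44 starts before RM43 ends → RM43 and RM44 overlap.
RM42 starts after RM43 ends.
RM42 starts after RM44 ends.

RM40 & RM41, RM43 & RM44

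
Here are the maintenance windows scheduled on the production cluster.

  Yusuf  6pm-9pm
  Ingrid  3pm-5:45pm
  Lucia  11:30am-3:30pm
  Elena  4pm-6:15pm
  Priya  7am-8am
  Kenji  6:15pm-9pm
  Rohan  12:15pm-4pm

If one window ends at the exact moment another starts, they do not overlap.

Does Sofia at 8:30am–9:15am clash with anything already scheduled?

Priya: ends 8am at or before Sofia starts 8:30am → clear.
Lucia: starts 11:30am at or after Sofia ends 9:15am → clear.
Rohan: starts 12:15pm at or after Sofia ends 9:15am → clear.
Ingrid: starts 3pm at or after Sofia ends 9:15am → clear.
Elena: starts 4pm at or after Sofia ends 9:15am → clear.
Yusuf: starts 6pm at or after Sofia ends 9:15am → clear.
Kenji: starts 6:15pm at or after Sofia ends 9:15am → clear.

No — it doesn't clash with anything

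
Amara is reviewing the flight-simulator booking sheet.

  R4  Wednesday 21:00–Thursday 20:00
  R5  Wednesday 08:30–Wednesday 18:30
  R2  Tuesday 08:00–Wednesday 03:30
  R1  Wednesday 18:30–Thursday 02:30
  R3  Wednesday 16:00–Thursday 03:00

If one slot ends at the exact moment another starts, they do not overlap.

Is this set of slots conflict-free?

Sorted by start: R2, R5, R3, R1, R4.
R5 starts after R2 ends — done with R2.
R3 starts before R5 ends → R5 and R3 overlap.
That's a conflict, so the schedule is not conflict-free.

No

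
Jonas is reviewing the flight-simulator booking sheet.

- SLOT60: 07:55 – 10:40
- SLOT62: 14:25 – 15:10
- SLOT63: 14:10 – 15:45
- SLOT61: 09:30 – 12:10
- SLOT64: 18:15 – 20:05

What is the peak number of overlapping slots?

Walk through starts and ends in time order (an end at T is processed before a start at T):
07:55 start SLOT60 → 1
09:30 start SLOT61 → 2
10:40 end SLOT60 → 1
12:10 end SLOT61 → 0
14:10 start SLOT63 → 1
14:25 start SLOT62 → 2
15:10 end SLOT62 → 1
15:45 end SLOT63 → 0
18:15 start SLOT64 → 1
20:05 end SLOT64 → 0
Peak is 2, at 09:30 (SLOT60, SLOT61).

2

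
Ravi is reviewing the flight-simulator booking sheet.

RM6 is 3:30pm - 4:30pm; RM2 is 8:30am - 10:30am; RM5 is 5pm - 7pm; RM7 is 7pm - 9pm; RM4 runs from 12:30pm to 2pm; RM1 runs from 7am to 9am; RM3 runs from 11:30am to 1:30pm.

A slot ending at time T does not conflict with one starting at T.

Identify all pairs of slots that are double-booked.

RM1 & RM2, RM3 & RM4

Sorted by start: RM1, RM2, RM3, RM4, RM6, RM5, RM7.
RM2 starts before RM1 ends → RM1 and RM2 overlap.
RM3 starts after RM1 ends — done with RM1.
RM3 starts after RM2 ends — done with RM2.
RM4 starts before RM3 ends → RM3 and RM4 overlap.
RM6 starts after RM3 ends — done with RM3.
RM6 starts after RM4 ends — done with RM4.
RM5 starts after RM6 ends — done with RM6.
RM7 starts exactly when RM5 ends (back-to-back, no overlap).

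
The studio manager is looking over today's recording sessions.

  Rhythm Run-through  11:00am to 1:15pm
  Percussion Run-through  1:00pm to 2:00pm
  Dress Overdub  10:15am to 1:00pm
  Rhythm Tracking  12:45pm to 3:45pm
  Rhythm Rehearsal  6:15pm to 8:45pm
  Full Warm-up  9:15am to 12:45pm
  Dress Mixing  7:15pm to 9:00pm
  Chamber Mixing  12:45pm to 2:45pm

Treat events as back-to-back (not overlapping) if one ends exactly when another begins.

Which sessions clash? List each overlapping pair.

Chamber Mixing & Dress Overdub, Chamber Mixing & Percussion Run-through, Chamber Mixing & Rhythm Run-through, Chamber Mixing & Rhythm Tracking, Dress Mixing & Rhythm Rehearsal, Dress Overdub & Full Warm-up, Dress Overdub & Rhythm Run-through, Dress Overdub & Rhythm Tracking, Full Warm-up & Rhythm Run-through, Percussion Run-through & Rhythm Run-through, Percussion Run-through & Rhythm Tracking, Rhythm Run-through & Rhythm Tracking

Sorted by start: Full Warm-up, Dress Overdub, Rhythm Run-through, Chamber Mixing, Rhythm Tracking, Percussion Run-through, Rhythm Rehearsal, Dress Mixing.
Dress Overdub starts before Full Warm-up ends → Full Warm-up and Dress Overdub overlap.
Rhythm Run-through starts before Full Warm-up ends → Full Warm-up and Rhythm Run-through overlap.
Chamber Mixing starts exactly when Full Warm-up ends (back-to-back, no overlap), so Full Warm-up has no further overlaps.
Rhythm Run-through starts before Dress Overdub ends → Dress Overdub and Rhythm Run-through overlap.
Chamber Mixing starts before Dress Overdub ends → Dress Overdub and Chamber Mixing overlap.
Rhythm Tracking starts before Dress Overdub ends → Dress Overdub and Rhythm Tracking overlap.
Percussion Run-through starts exactly when Dress Overdub ends (back-to-back, no overlap), so Dress Overdub has no further overlaps.
Chamber Mixing starts before Rhythm Run-through ends → Rhythm Run-through and Chamber Mixing overlap.
Rhythm Tracking starts before Rhythm Run-through ends → Rhythm Run-through and Rhythm Tracking overlap.
Percussion Run-through starts before Rhythm Run-through ends → Rhythm Run-through and Percussion Run-through overlap.
Rhythm Rehearsal starts after Rhythm Run-through ends, so Rhythm Run-through has no further overlaps.
Rhythm Tracking starts before Chamber Mixing ends → Chamber Mixing and Rhythm Tracking overlap.
Percussion Run-through starts before Chamber Mixing ends → Chamber Mixing and Percussion Run-through overlap.
Rhythm Rehearsal starts after Chamber Mixing ends, so Chamber Mixing has no further overlaps.
Percussion Run-through starts before Rhythm Tracking ends → Rhythm Tracking and Percussion Run-through overlap.
Rhythm Rehearsal starts after Rhythm Tracking ends, so Rhythm Tracking has no further overlaps.
Rhythm Rehearsal starts after Percussion Run-through ends, so Percussion Run-through has no further overlaps.
Dress Mixing starts before Rhythm Rehearsal ends → Rhythm Rehearsal and Dress Mixing overlap.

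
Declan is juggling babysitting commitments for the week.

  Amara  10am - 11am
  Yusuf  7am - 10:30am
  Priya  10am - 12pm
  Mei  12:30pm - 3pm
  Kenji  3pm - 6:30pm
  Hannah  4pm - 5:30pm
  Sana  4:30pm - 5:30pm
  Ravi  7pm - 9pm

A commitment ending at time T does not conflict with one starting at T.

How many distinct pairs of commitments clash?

6

Sorted by start: Yusuf, Amara, Priya, Mei, Kenji, Hannah, Sana, Ravi.
Amara starts before Yusuf ends → Yusuf and Amara overlap.
Priya starts before Yusuf ends → Yusuf and Priya overlap.
Mei starts after Yusuf ends — done with Yusuf.
Priya starts before Amara ends → Amara and Priya overlap.
Mei starts after Amara ends — done with Amara.
Mei starts after Priya ends — done with Priya.
Kenji starts exactly when Mei ends (back-to-back, no overlap) — done with Mei.
Hannah starts before Kenji ends → Kenji and Hannah overlap.
Sana starts before Kenji ends → Kenji and Sana overlap.
Ravi starts after Kenji ends.
Sana starts before Hannah ends → Hannah and Sana overlap.
Ravi starts after Hannah ends.
Ravi starts after Sana ends.
Overlapping pairs: Amara & Priya, Amara & Yusuf, Hannah & Kenji, Hannah & Sana, Kenji & Sana, Priya & Yusuf — 6 in total.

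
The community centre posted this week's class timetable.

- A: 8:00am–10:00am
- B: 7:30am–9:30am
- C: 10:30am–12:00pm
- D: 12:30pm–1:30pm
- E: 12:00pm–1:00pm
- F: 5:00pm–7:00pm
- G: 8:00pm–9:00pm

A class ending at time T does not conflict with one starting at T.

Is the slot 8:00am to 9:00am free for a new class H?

No — it overlaps A, B

B: starts 7:30am before H ends 9:00am, and ends 9:30am after H starts 8:00am → overlap.
A: starts 8:00am before H ends 9:00am, and ends 10:00am after H starts 8:00am → overlap.
C: starts 10:30am at or after H ends 9:00am → clear.
E: starts 12:00pm at or after H ends 9:00am → clear.
D: starts 12:30pm at or after H ends 9:00am → clear.
F: starts 5:00pm at or after H ends 9:00am → clear.
G: starts 8:00pm at or after H ends 9:00am → clear.
H overlaps A, B.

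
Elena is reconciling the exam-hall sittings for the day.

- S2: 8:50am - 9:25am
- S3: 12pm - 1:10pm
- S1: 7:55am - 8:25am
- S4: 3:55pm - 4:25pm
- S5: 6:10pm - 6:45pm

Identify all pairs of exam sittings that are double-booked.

none

Sorted by start: S1, S2, S3, S4, S5.
S2 starts after S1 ends — done with S1.
S3 starts after S2 ends — done with S2.
S4 starts after S3 ends — done with S3.
S5 starts after S4 ends.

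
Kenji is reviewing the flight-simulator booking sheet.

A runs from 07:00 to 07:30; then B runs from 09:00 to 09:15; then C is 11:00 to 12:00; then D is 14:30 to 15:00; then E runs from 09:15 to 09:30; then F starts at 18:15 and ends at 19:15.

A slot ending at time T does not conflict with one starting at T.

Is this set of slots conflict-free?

Check each pair: they overlap iff neither finishes before the other starts.
Sorted by start: A, B, E, C, D, F.
B starts after A ends, so nothing later overlaps A either.
E starts exactly when B ends (back-to-back, no overlap), so nothing later overlaps B either.
C starts after E ends, so nothing later overlaps E either.
D starts after C ends, so nothing later overlaps C either.
F starts after D ends.
Every pair is clear; the schedule has no overlaps.

Yes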